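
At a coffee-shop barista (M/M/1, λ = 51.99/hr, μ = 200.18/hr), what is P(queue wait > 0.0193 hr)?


ρ = 51.99/200.18 = 0.2597
P(Wq > t) = ρ·e^{−(μ−λ)t} = 0.2597·e^{−2.8601}
= 0.2597·0.057265 = 0.014873

Final: 0.014873


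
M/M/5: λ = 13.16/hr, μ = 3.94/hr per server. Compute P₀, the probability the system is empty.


a = λ/μ = 13.16/3.94 = 3.3401; ρ = a/c = 0.6680
Σ_{k=0}^{4} a^k/k! (terms k=0..4) = 1.00000 + 3.34010 + 5.57814 + 6.21052 + 5.18594 = 21.31470
Tail: a^5/(5!(1−ρ)) = 415.71753/(120·0.3320) = 10.43532
P₀ = 1/(21.31470 + 10.43532) = 1/31.75001 = 0.031496

Final: 0.031496


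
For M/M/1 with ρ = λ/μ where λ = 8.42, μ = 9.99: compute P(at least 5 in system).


ρ = 8.42/9.99 = 0.8428
P(N ≥ n) = ρ^n = 0.8428^5 = 0.425337

Final: 0.425337


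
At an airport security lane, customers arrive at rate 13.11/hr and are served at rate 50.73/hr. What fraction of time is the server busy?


ρ = λ/μ = 13.11/50.73 = 0.2584

Final: 0.2584


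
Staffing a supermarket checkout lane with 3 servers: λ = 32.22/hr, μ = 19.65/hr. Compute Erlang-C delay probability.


a = λ/μ = 1.6397; ρ = a/3 = 0.5466
P₀ = 0.178431 (from M/M/c formula)
C(c,a) = [a^c/(c!(1−ρ))]·P₀ = [4.40848/(6·0.4534)]·0.178431
= 1.62040·0.178431 = 0.289130

Final: 0.289130


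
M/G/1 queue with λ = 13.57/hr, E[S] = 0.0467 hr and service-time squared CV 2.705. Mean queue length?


ρ = λ·E[S] = 13.57·0.0467 = 0.6337
Lq = ρ²(1+C_s²)/(2(1−ρ)) = 0.4016·(1+2.705)/(2·0.3663)
= 0.4016·3.7050/0.7326 = 2.03113

Final: 2.03113


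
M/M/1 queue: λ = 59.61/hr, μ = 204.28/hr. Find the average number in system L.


ρ = λ/μ = 59.61/204.28 = 0.2918
L = ρ/(1−ρ) = 0.2918/(1 − 0.2918) = 0.2918/0.7082 = 0.4120

Final: 0.4120


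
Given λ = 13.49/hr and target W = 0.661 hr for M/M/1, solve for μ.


W = 1/(μ−λ) ⇒ μ − λ = 1/W = 1/0.661 = 1.5129
μ = λ + 1/W = 13.49 + 1.5129 = 15.0029 per hr

Final: 15.0029 /hr


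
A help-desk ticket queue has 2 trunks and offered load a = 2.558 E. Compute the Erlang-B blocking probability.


B(c,a) = (a^c/c!) / Σ_{k=0}^{c} a^k/k!
a^2/2! = 3.271682
Σ terms (k=0..2): 1.00000 + 2.55800 + 3.27168 = 6.829682
B = 3.271682/6.829682 = 0.479039

Final: 0.479039


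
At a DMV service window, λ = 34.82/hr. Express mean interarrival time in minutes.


Mean interarrival time = 1/λ = 1/34.82 hour = 0.02872 hour
In minutes: 0.02872 × 60 = 1.7231 min

Final: 1.7231 min


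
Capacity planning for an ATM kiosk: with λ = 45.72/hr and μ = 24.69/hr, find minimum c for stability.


Stability requires cμ > λ ⇔ c > λ/μ.
λ/μ = 45.72/24.69 = 1.8518
Minimum integer c = ⌊1.8518⌋ + 1 = 2
Check: 2·24.69 = 49.38 > 45.72, while 1·24.69 = 24.69 ≤ 45.72

Final: 2 servers


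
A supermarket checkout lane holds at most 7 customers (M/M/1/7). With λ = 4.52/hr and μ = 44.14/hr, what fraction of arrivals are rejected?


ρ = λ/μ = 4.52/44.14 = 0.1024
P_K = (1−ρ)ρ^K/(1−ρ^(K+1)) = (0.8976·0.0000001181)/(1 − 0.00000001209)
= 0.0000001060/1.000000 = 0.0000001060

Final: 0.0000001060


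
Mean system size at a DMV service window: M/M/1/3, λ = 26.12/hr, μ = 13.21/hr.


ρ = 26.12/13.21 = 1.9773
L = ρ[1 − (K+1)ρ^K + Kρ^(K+1)] / [(1−ρ)(1−ρ^(K+1))]
Numerator: 1.9773·(1 − 4·7.730562 + 3·15.285562) = 31.507006
Denominator: (-0.9773)·(-14.285562) = 13.961136
L = 31.507006/13.961136 = 2.2568

Final: 2.2568


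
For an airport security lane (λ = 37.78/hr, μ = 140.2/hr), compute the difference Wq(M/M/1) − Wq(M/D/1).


ρ = 37.78/140.2 = 0.2695
Wq(M/M/1) = ρ/(μ−λ) = 0.2695/102.42 = 0.002631 hr
Wq(M/D/1) = ρ/(2(μ−λ)) = 0.001316 hr
Savings = 0.002631 − 0.001316 = 0.001316 hr

Final: 0.001316 hr


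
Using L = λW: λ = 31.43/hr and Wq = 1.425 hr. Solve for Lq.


Lq = λWq = 31.43·1.425 = 44.7878

Final: 44.7878


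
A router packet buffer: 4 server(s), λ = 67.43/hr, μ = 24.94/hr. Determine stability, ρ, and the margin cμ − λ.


Total capacity cμ = 4·24.94 = 99.76/hr
ρ = λ/(cμ) = 67.43/99.76 = 0.6759
Stable ⇔ ρ < 1: YES
Spare capacity = cμ − λ = 99.76 − 67.43 = 32.33/hr

Final: ρ = 0.6759; stable; margin = 32.33/hr


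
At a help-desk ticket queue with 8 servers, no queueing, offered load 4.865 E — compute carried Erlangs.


B(8,4.865) = 0.063827 (Erlang-B)
Carried load = a(1 − B) = 4.865·(1 − 0.063827) = 4.865·0.936173 = 4.5545 E

Final: 4.5545 Erlangs


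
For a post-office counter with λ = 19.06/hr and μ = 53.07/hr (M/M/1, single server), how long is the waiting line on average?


ρ = 19.06/53.07 = 0.3591
Lq = ρ²/(1−ρ) = 0.1290/0.6409 = 0.2013

Final: 0.2013


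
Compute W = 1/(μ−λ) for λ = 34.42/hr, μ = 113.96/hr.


W = 1/(μ−λ) = 1/(113.96 − 34.42) = 1/79.54 = 0.01257 hr

Final: 0.01257 hr


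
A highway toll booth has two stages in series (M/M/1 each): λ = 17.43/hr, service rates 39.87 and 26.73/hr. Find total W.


Each node sees arrival rate λ = 17.43/hr (tandem ⇒ throughput preserved).
W₁ = 1/(μ₁−λ) = 1/(39.87−17.43) = 0.04456 hr
W₂ = 1/(μ₂−λ) = 1/(26.73−17.43) = 0.10753 hr
W_total = W₁ + W₂ = 0.04456 + 0.10753 = 0.15209 hr

Final: 0.15209 hr


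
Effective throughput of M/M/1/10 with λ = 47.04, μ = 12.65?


ρ = 3.7186; P_K = (1−ρ)ρ^10/(1−ρ^11) = 0.731080
λ_eff = λ(1 − P_K) = 47.04·(1 − 0.731080) = 47.04·0.268920 = 12.6500 /hr

Final: 12.6500 /hr


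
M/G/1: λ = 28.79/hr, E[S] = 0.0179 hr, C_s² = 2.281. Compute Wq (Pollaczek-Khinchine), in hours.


ρ = λ·E[S] = 28.79·0.0179 = 0.5153
E[S²] = E[S]²(1+C_s²) = 0.0179²·(1+2.281) = 0.001051
Wq = λ·E[S²]/(2(1−ρ)) = 28.79·0.001051/(2·0.4847) = 0.03122 hr

Final: 0.03122 hr


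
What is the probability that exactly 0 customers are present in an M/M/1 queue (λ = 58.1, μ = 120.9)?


ρ = 58.1/120.9 = 0.4806
P_n = (1−ρ)·ρ^n = (1 − 0.4806)·0.4806^0 = 0.5194·1.000000 = 0.519438

Final: 0.519438


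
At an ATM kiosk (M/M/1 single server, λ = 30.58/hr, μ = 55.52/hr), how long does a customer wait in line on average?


ρ = 30.58/55.52 = 0.5508
Wq = ρ/(μ−λ) = 0.5508/(55.52 − 30.58) = 0.5508/24.94 = 0.02208 hr

Final: 0.02208 hr


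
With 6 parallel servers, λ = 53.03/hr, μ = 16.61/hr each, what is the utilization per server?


ρ = λ/(cμ) = 53.03/(6·16.61) = 53.03/99.66 = 0.5321

Final: 0.5321


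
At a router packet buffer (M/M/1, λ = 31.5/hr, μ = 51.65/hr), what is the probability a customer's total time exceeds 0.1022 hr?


W ~ Exponential(μ−λ) for M/M/1.
μ − λ = 51.65 − 31.5 = 20.1500
P(W > t) = e^{−(μ−λ)t} = e^{−2.0593} = 0.127539

Final: 0.127539


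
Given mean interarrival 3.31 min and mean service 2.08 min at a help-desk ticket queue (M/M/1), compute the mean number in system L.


λ = 60/3.31 = 18.1269 /hr
μ = 60/2.08 = 28.8462 /hr
ρ = λ/μ = 18.1269/28.8462 = 0.6284
L = ρ/(1−ρ) = 0.6284/0.3716 = 1.6911

Final: 1.6911


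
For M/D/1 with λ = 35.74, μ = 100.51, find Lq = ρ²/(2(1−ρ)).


ρ = 35.74/100.51 = 0.3556
M/D/1: Lq = ρ²/(2(1−ρ)) = 0.1264/(2·0.6444) = 0.09811

Final: 0.09811


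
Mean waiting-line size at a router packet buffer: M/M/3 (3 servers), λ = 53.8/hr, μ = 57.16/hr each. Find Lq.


a = λ/μ = 0.9412; ρ = a/3 = 0.3137
P₀ = 0.386598
Lq = P₀·a^c·ρ / (c!·(1−ρ)²) = 0.386598·0.83382·0.3137/(6·0.47095)
= 0.03579

Final: 0.03579


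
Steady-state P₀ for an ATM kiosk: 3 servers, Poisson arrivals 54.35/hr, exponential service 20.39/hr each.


a = λ/μ = 54.35/20.39 = 2.6655; ρ = a/c = 0.8885
Σ_{k=0}^{2} a^k/k! (terms k=0..2) = 1.00000 + 2.66552 + 3.55250 = 7.21803
Tail: a^3/(3!(1−ρ)) = 18.93856/(6·0.1115) = 28.31065
P₀ = 1/(7.21803 + 28.31065) = 1/35.52868 = 0.028146

Final: 0.028146


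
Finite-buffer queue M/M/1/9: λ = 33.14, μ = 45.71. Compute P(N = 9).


ρ = λ/μ = 33.14/45.71 = 0.7250
P_K = (1−ρ)ρ^K/(1−ρ^(K+1)) = (0.2750·0.055344)/(1 − 0.040125)
= 0.015219/0.959875 = 0.015856

Final: 0.015856


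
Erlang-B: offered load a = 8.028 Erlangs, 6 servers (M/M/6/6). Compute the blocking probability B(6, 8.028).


B(c,a) = (a^c/c!) / Σ_{k=0}^{c} a^k/k!
a^6/6! = 371.801970
Σ terms (k=0..6): 1.00000 + 8.02800 + 32.22439 + 86.23247 + 173.06857 + 277.87890 + 371.80197 = 950.234309
B = 371.801970/950.234309 = 0.391274

Final: 0.391274


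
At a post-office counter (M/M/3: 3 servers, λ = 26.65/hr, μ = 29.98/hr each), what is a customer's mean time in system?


a = 0.8889; ρ = 0.2963; P₀ = 0.408099
Lq = P₀·a^c·ρ/(c!(1−ρ)²) = 0.02859
Wq = Lq/λ = 0.02859/26.65 = 0.001073 hr
W = Wq + 1/μ = 0.001073 + 0.03336 = 0.03443 hr

Final: 0.03443 hr


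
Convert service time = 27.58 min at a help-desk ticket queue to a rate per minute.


μ = 1/(service time) in consistent units.
1 minute = 1 min, so μ = 1/27.58 = 0.03626 per minute

Final: 0.03626 /min


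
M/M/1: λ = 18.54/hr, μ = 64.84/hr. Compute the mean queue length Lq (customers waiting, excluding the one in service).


ρ = 18.54/64.84 = 0.2859
Lq = ρ²/(1−ρ) = 0.08176/0.7141 = 0.1145

Final: 0.1145


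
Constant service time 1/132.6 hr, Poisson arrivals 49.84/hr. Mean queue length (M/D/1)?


ρ = 49.84/132.6 = 0.3759
M/D/1: Lq = ρ²/(2(1−ρ)) = 0.1413/(2·0.6241) = 0.11318

Final: 0.11318


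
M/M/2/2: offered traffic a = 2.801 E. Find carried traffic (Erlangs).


B(2,2.801) = 0.507885 (Erlang-B)
Carried load = a(1 − B) = 2.801·(1 − 0.507885) = 2.801·0.492115 = 1.3784 E

Final: 1.3784 Erlangs


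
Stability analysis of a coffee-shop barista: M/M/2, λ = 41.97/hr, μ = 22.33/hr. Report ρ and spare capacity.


Total capacity cμ = 2·22.33 = 44.66/hr
ρ = λ/(cμ) = 41.97/44.66 = 0.9398
Stable ⇔ ρ < 1: YES
Spare capacity = cμ − λ = 44.66 − 41.97 = 2.69/hr

Final: ρ = 0.9398; stable; margin = 2.69/hr


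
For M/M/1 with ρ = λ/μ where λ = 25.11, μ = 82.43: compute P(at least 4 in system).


ρ = 25.11/82.43 = 0.3046
P(N ≥ n) = ρ^n = 0.3046^4 = 0.008611

Final: 0.008611


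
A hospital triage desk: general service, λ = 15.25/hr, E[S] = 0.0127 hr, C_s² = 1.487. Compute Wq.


ρ = λ·E[S] = 15.25·0.0127 = 0.1937
E[S²] = E[S]²(1+C_s²) = 0.0127²·(1+1.487) = 0.0004011
Wq = λ·E[S²]/(2(1−ρ)) = 15.25·0.0004011/(2·0.8063) = 0.003793 hr

Final: 0.003793 hr


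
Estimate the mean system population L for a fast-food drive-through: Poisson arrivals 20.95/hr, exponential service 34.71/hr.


ρ = λ/μ = 20.95/34.71 = 0.6036
L = ρ/(1−ρ) = 0.6036/(1 − 0.6036) = 0.6036/0.3964 = 1.5225

Final: 1.5225


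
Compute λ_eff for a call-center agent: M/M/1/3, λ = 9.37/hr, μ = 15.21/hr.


ρ = 0.6160; P_K = (1−ρ)ρ^3/(1−ρ^4) = 0.104871
λ_eff = λ(1 − P_K) = 9.37·(1 − 0.104871) = 9.37·0.895129 = 8.3874 /hr

Final: 8.3874 /hr


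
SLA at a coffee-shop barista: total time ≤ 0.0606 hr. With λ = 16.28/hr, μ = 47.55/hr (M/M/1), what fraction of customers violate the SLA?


W ~ Exponential(μ−λ) for M/M/1.
μ − λ = 47.55 − 16.28 = 31.2700
P(W > t) = e^{−(μ−λ)t} = e^{−1.8950} = 0.150324

Final: 0.150324


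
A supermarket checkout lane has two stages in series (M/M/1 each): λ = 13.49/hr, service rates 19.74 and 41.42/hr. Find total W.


Each node sees arrival rate λ = 13.49/hr (tandem ⇒ throughput preserved).
W₁ = 1/(μ₁−λ) = 1/(19.74−13.49) = 0.16000 hr
W₂ = 1/(μ₂−λ) = 1/(41.42−13.49) = 0.03580 hr
W_total = W₁ + W₂ = 0.16000 + 0.03580 = 0.19580 hr

Final: 0.19580 hr


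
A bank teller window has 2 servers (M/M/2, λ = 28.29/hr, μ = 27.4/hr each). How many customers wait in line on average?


a = λ/μ = 1.0325; ρ = a/2 = 0.5162
P₀ = 0.319052
Lq = P₀·a^c·ρ / (c!·(1−ρ)²) = 0.319052·1.06602·0.5162/(2·0.23402)
= 0.37514

Final: 0.37514


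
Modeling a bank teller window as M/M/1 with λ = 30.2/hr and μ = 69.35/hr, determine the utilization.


ρ = λ/μ = 30.2/69.35 = 0.4355

Final: 0.4355


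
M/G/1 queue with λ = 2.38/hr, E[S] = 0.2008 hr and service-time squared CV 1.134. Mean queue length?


ρ = λ·E[S] = 2.38·0.2008 = 0.4779
Lq = ρ²(1+C_s²)/(2(1−ρ)) = 0.2284·(1+1.134)/(2·0.5221)
= 0.2284·2.1340/1.0442 = 0.46676

Final: 0.46676


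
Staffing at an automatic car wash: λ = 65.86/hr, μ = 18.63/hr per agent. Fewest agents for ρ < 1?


Stability requires cμ > λ ⇔ c > λ/μ.
λ/μ = 65.86/18.63 = 3.5352
Minimum integer c = ⌊3.5352⌋ + 1 = 4
Check: 4·18.63 = 74.52 > 65.86, while 3·18.63 = 55.89 ≤ 65.86

Final: 4 servers


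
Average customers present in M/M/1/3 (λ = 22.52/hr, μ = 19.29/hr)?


ρ = 22.52/19.29 = 1.1674
L = ρ[1 − (K+1)ρ^K + Kρ^(K+1)] / [(1−ρ)(1−ρ^(K+1))]
Numerator: 1.1674·(1 − 4·1.591140 + 3·1.857568) = 0.242994
Denominator: (-0.1674)·(-0.857568) = 0.143595
L = 0.242994/0.143595 = 1.6922

Final: 1.6922


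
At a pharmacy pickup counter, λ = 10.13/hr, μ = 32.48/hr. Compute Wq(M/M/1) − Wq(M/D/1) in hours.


ρ = 10.13/32.48 = 0.3119
Wq(M/M/1) = ρ/(μ−λ) = 0.3119/22.35 = 0.01395 hr
Wq(M/D/1) = ρ/(2(μ−λ)) = 0.006977 hr
Savings = 0.01395 − 0.006977 = 0.006977 hr

Final: 0.006977 hr


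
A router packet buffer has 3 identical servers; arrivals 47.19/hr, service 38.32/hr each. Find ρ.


ρ = λ/(cμ) = 47.19/(3·38.32) = 47.19/114.96 = 0.4105

Final: 0.4105


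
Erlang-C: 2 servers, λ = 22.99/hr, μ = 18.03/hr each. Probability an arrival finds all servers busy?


a = λ/μ = 1.2751; ρ = a/2 = 0.6375
P₀ = 0.221338 (from M/M/c formula)
C(c,a) = [a^c/(c!(1−ρ))]·P₀ = [1.62587/(2·0.3625)]·0.221338
= 2.24288·0.221338 = 0.496435

Final: 0.496435


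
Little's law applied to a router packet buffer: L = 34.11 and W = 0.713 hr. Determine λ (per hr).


λ = L/W = 34.11/0.713 = 47.8401 /hr

Final: 47.8401 /hr


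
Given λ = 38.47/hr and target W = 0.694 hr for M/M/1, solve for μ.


W = 1/(μ−λ) ⇒ μ − λ = 1/W = 1/0.694 = 1.4409
μ = λ + 1/W = 38.47 + 1.4409 = 39.9109 per hr

Final: 39.9109 /hr


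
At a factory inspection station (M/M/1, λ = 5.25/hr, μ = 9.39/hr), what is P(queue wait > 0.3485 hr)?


ρ = 5.25/9.39 = 0.5591
P(Wq > t) = ρ·e^{−(μ−λ)t} = 0.5591·e^{−1.4428}
= 0.5591·0.236268 = 0.132099

Final: 0.132099


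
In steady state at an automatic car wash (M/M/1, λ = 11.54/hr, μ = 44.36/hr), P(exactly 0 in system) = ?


ρ = 11.54/44.36 = 0.2601
P_n = (1−ρ)·ρ^n = (1 − 0.2601)·0.2601^0 = 0.7399·1.000000 = 0.739856

Final: 0.739856


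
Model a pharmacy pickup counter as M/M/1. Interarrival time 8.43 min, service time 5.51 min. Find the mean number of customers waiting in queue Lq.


λ = 60/8.43 = 7.1174 /hr
μ = 60/5.51 = 10.8893 /hr
ρ = λ/μ = 7.1174/10.8893 = 0.6536
Lq = ρ²/(1−ρ) = 0.4272/0.3464 = 1.2334

Final: 1.2334


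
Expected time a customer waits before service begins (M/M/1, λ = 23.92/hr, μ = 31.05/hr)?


ρ = 23.92/31.05 = 0.7704
Wq = ρ/(μ−λ) = 0.7704/(31.05 − 23.92) = 0.7704/7.13 = 0.1080 hr

Final: 0.1080 hr


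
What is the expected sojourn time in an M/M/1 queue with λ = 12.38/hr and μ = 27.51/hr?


W = 1/(μ−λ) = 1/(27.51 − 12.38) = 1/15.13 = 0.06609 hr

Final: 0.06609 hr


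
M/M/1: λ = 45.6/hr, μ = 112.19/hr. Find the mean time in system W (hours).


W = 1/(μ−λ) = 1/(112.19 − 45.6) = 1/66.59 = 0.01502 hr

Final: 0.01502 hr


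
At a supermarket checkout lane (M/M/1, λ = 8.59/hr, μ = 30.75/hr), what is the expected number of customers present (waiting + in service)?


ρ = λ/μ = 8.59/30.75 = 0.2793
L = ρ/(1−ρ) = 0.2793/(1 − 0.2793) = 0.2793/0.7207 = 0.3876

Final: 0.3876


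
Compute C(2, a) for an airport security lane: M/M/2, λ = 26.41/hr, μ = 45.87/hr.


a = λ/μ = 0.5758; ρ = a/2 = 0.2879
P₀ = 0.552941 (from M/M/c formula)
C(c,a) = [a^c/(c!(1−ρ))]·P₀ = [0.33150/(2·0.7121)]·0.552941
= 0.23275·0.552941 = 0.128699

Final: 0.128699


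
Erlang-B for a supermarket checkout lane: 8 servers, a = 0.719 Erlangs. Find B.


B(c,a) = (a^c/c!) / Σ_{k=0}^{c} a^k/k!
a^8/8! = 0.000001771
Σ terms (k=0..8): 1.00000 + 0.71900 + 0.25848 + 0.06195 + 0.01114 + 0.001601 + 0.0001919 + 0.00001971 + 0.000001771 = 2.052380
B = 0.000001771/2.052380 = 0.0000008631

Final: 0.0000008631


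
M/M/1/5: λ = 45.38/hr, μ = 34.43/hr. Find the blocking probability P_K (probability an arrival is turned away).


ρ = λ/μ = 45.38/34.43 = 1.3180
P_K = (1−ρ)ρ^K/(1−ρ^(K+1)) = (-0.3180·3.977749)/(1 − 5.242818)
= -1.265070/-4.242818 = 0.298167

Final: 0.298167


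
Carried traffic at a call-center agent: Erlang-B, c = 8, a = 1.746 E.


B(8,1.746) = 0.0003738 (Erlang-B)
Carried load = a(1 − B) = 1.746·(1 − 0.0003738) = 1.746·0.999626 = 1.7453 E

Final: 1.7453 Erlangs


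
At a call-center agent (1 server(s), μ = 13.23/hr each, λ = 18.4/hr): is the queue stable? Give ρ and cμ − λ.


Total capacity cμ = 1·13.23 = 13.23/hr
ρ = λ/(cμ) = 18.4/13.23 = 1.3908
Stable ⇔ ρ < 1: NO
Spare capacity = cμ − λ = 13.23 − 18.4 = -5.17/hr

Final: ρ = 1.3908; unstable; margin = -5.17/hr


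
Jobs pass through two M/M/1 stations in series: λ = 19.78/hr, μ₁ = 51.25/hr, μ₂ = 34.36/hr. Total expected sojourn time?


Each node sees arrival rate λ = 19.78/hr (tandem ⇒ throughput preserved).
W₁ = 1/(μ₁−λ) = 1/(51.25−19.78) = 0.03178 hr
W₂ = 1/(μ₂−λ) = 1/(34.36−19.78) = 0.06859 hr
W_total = W₁ + W₂ = 0.03178 + 0.06859 = 0.10036 hr

Final: 0.10036 hr


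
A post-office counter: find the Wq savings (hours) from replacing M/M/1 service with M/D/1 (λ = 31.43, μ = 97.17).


ρ = 31.43/97.17 = 0.3235
Wq(M/M/1) = ρ/(μ−λ) = 0.3235/65.74 = 0.004920 hr
Wq(M/D/1) = ρ/(2(μ−λ)) = 0.002460 hr
Savings = 0.004920 − 0.002460 = 0.002460 hr

Final: 0.002460 hr


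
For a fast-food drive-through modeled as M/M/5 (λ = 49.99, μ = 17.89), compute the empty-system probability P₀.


a = λ/μ = 49.99/17.89 = 2.7943; ρ = a/c = 0.5589
Σ_{k=0}^{4} a^k/k! (terms k=0..4) = 1.00000 + 2.79430 + 3.90405 + 3.63636 + 2.54027 = 13.87498
Tail: a^5/(5!(1−ρ)) = 170.35857/(120·0.4411) = 3.21815
P₀ = 1/(13.87498 + 3.21815) = 1/17.09313 = 0.058503

Final: 0.058503


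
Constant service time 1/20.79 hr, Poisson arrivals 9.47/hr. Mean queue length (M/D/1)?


ρ = 9.47/20.79 = 0.4555
M/D/1: Lq = ρ²/(2(1−ρ)) = 0.2075/(2·0.5445) = 0.19053

Final: 0.19053


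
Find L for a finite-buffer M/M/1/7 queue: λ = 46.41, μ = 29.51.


ρ = 46.41/29.51 = 1.5727
L = ρ[1 − (K+1)ρ^K + Kρ^(K+1)] / [(1−ρ)(1−ρ^(K+1))]
Numerator: 1.5727·(1 − 8·23.795592 + 7·37.423023) = 114.171476
Denominator: (-0.5727)·(-36.423023) = 20.859000
L = 114.171476/20.859000 = 5.4735

Final: 5.4735


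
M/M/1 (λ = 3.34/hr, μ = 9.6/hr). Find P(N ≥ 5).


ρ = 3.34/9.6 = 0.3479
P(N ≥ n) = ρ^n = 0.3479^5 = 0.005098

Final: 0.005098


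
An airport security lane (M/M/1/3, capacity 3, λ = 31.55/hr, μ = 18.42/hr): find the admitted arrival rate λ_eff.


ρ = 1.7128; P_K = (1−ρ)ρ^3/(1−ρ^4) = 0.470875
λ_eff = λ(1 − P_K) = 31.55·(1 − 0.470875) = 31.55·0.529125 = 16.6939 /hr

Final: 16.6939 /hr


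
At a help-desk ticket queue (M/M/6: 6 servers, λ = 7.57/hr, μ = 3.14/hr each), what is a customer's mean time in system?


a = 2.4108; ρ = 0.4018; P₀ = 0.089332
Lq = P₀·a^c·ρ/(c!(1−ρ)²) = 0.02735
Wq = Lq/λ = 0.02735/7.57 = 0.003613 hr
W = Wq + 1/μ = 0.003613 + 0.31847 = 0.32208 hr

Final: 0.32208 hr


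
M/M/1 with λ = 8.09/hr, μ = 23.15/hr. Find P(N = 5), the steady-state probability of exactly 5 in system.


ρ = 8.09/23.15 = 0.3495
P_n = (1−ρ)·ρ^n = (1 − 0.3495)·0.3495^5 = 0.6505·0.005212 = 0.003390

Final: 0.003390


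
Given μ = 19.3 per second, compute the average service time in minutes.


Mean service time = 1/μ = 1/19.3 second = 0.05181 second
In minutes: 0.05181 × 0.0166667 = 0.0008636 min

Final: 0.0008636 min


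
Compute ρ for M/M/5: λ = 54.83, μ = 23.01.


ρ = λ/(cμ) = 54.83/(5·23.01) = 54.83/115.05 = 0.4766

Final: 0.4766


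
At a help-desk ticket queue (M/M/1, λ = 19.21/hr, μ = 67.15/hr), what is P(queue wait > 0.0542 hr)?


ρ = 19.21/67.15 = 0.2861
P(Wq > t) = ρ·e^{−(μ−λ)t} = 0.2861·e^{−2.5983}
= 0.2861·0.074396 = 0.021283

Final: 0.021283


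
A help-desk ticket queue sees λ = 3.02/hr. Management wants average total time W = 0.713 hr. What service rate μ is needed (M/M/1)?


W = 1/(μ−λ) ⇒ μ − λ = 1/W = 1/0.713 = 1.4025
μ = λ + 1/W = 3.02 + 1.4025 = 4.4225 per hr

Final: 4.4225 /hr


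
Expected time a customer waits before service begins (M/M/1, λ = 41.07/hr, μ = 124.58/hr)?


ρ = 41.07/124.58 = 0.3297
Wq = ρ/(μ−λ) = 0.3297/(124.58 − 41.07) = 0.3297/83.51 = 0.003948 hr

Final: 0.003948 hr


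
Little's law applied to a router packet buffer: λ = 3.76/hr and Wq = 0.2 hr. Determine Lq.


Lq = λWq = 3.76·0.2 = 0.7520

Final: 0.7520


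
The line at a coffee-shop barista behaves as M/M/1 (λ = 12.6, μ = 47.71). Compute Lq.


ρ = 12.6/47.71 = 0.2641
Lq = ρ²/(1−ρ) = 0.06975/0.7359 = 0.09478

Final: 0.09478


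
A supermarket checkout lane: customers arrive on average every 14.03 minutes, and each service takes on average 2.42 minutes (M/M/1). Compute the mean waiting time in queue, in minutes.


λ = 60/14.03 = 4.2766 /hr
μ = 60/2.42 = 24.7934 /hr
ρ = λ/μ = 4.2766/24.7934 = 0.1725
Wq = ρ/(μ−λ) = 0.1725/(24.7934−4.2766) = 0.008407 hr
In minutes: 0.008407·60 = 0.5044 min

Final: 0.5044 min


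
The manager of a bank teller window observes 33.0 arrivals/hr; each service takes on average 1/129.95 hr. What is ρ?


ρ = λ/μ = 33.0/129.95 = 0.2539

Final: 0.2539


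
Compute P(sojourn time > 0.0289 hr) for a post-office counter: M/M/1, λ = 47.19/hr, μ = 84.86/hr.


W ~ Exponential(μ−λ) for M/M/1.
μ − λ = 84.86 − 47.19 = 37.6700
P(W > t) = e^{−(μ−λ)t} = e^{−1.0887} = 0.336666

Final: 0.336666


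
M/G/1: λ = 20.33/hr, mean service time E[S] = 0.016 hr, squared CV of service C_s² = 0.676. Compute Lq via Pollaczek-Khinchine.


ρ = λ·E[S] = 20.33·0.016 = 0.3253
Lq = ρ²(1+C_s²)/(2(1−ρ)) = 0.1058·(1+0.676)/(2·0.6747)
= 0.1058·1.6760/1.3494 = 0.13141

Final: 0.13141


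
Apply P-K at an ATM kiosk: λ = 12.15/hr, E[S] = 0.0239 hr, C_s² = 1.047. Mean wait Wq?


ρ = λ·E[S] = 12.15·0.0239 = 0.2904
E[S²] = E[S]²(1+C_s²) = 0.0239²·(1+1.047) = 0.001169
Wq = λ·E[S²]/(2(1−ρ)) = 12.15·0.001169/(2·0.7096) = 0.01001 hr

Final: 0.01001 hr


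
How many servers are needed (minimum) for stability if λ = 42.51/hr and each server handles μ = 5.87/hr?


Stability requires cμ > λ ⇔ c > λ/μ.
λ/μ = 42.51/5.87 = 7.2419
Minimum integer c = ⌊7.2419⌋ + 1 = 8
Check: 8·5.87 = 46.96 > 42.51, while 7·5.87 = 41.09 ≤ 42.51

Final: 8 servers


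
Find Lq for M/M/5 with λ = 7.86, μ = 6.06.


a = λ/μ = 1.2970; ρ = a/5 = 0.2594
P₀ = 0.273145
Lq = P₀·a^c·ρ / (c!·(1−ρ)²) = 0.273145·3.67071·0.2594/(120·0.54848)
= 0.003952

Final: 0.003952


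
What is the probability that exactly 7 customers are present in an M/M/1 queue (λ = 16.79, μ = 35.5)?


ρ = 16.79/35.5 = 0.4730
P_n = (1−ρ)·ρ^n = (1 − 0.4730)·0.4730^7 = 0.5270·0.005294 = 0.002790

Final: 0.002790


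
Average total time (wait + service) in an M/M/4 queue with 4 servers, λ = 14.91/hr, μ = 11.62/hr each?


a = 1.2831; ρ = 0.3208; P₀ = 0.275882
Lq = P₀·a^c·ρ/(c!(1−ρ)²) = 0.02167
Wq = Lq/λ = 0.02167/14.91 = 0.001453 hr
W = Wq + 1/μ = 0.001453 + 0.08606 = 0.08751 hr

Final: 0.08751 hr


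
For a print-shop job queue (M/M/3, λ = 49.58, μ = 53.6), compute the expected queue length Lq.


a = λ/μ = 0.9250; ρ = a/3 = 0.3083
P₀ = 0.393155
Lq = P₀·a^c·ρ / (c!·(1−ρ)²) = 0.393155·0.79145·0.3083/(6·0.47840)
= 0.03342

Final: 0.03342


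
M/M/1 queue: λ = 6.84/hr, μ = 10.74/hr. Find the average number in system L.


ρ = λ/μ = 6.84/10.74 = 0.6369
L = ρ/(1−ρ) = 0.6369/(1 − 0.6369) = 0.6369/0.3631 = 1.7538

Final: 1.7538


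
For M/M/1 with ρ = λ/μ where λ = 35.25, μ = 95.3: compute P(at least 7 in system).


ρ = 35.25/95.3 = 0.3699
P(N ≥ n) = ρ^n = 0.3699^7 = 0.0009472

Final: 0.0009472


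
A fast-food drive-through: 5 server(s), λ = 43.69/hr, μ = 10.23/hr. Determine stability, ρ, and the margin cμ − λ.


Total capacity cμ = 5·10.23 = 51.15/hr
ρ = λ/(cμ) = 43.69/51.15 = 0.8542
Stable ⇔ ρ < 1: YES
Spare capacity = cμ − λ = 51.15 − 43.69 = 7.46/hr

Final: ρ = 0.8542; stable; margin = 7.46/hr


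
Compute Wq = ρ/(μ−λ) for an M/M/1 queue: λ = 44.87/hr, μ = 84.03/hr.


ρ = 44.87/84.03 = 0.5340
Wq = ρ/(μ−λ) = 0.5340/(84.03 − 44.87) = 0.5340/39.16 = 0.01364 hr

Final: 0.01364 hr


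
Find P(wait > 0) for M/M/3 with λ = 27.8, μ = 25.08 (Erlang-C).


a = λ/μ = 1.1085; ρ = a/3 = 0.3695
P₀ = 0.324382 (from M/M/c formula)
C(c,a) = [a^c/(c!(1−ρ))]·P₀ = [1.36192/(6·0.6305)]·0.324382
= 0.36000·0.324382 = 0.116778

Final: 0.116778


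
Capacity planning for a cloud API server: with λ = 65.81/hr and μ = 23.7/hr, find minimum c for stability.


Stability requires cμ > λ ⇔ c > λ/μ.
λ/μ = 65.81/23.7 = 2.7768
Minimum integer c = ⌊2.7768⌋ + 1 = 3
Check: 3·23.7 = 71.10 > 65.81, while 2·23.7 = 47.40 ≤ 65.81

Final: 3 servers


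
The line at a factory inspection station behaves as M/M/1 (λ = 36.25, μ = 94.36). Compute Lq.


ρ = 36.25/94.36 = 0.3842
Lq = ρ²/(1−ρ) = 0.1476/0.6158 = 0.2396

Final: 0.2396


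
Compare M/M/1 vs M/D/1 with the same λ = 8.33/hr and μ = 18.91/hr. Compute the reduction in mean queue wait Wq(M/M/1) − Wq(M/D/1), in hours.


ρ = 8.33/18.91 = 0.4405
Wq(M/M/1) = ρ/(μ−λ) = 0.4405/10.58 = 0.04164 hr
Wq(M/D/1) = ρ/(2(μ−λ)) = 0.02082 hr
Savings = 0.04164 − 0.02082 = 0.02082 hr

Final: 0.02082 hr


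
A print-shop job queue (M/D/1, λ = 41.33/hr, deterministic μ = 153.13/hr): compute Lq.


ρ = 41.33/153.13 = 0.2699
M/D/1: Lq = ρ²/(2(1−ρ)) = 0.07285/(2·0.7301) = 0.04989

Final: 0.04989


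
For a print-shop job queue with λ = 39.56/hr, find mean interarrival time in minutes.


Mean interarrival time = 1/λ = 1/39.56 hour = 0.02528 hour
In minutes: 0.02528 × 60 = 1.5167 min

Final: 1.5167 min


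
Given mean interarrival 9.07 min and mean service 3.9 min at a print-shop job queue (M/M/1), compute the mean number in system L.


λ = 60/9.07 = 6.6152 /hr
μ = 60/3.9 = 15.3846 /hr
ρ = λ/μ = 6.6152/15.3846 = 0.4300
L = ρ/(1−ρ) = 0.4300/0.5700 = 0.7544

Final: 0.7544


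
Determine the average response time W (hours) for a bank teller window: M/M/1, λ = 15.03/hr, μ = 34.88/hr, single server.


W = 1/(μ−λ) = 1/(34.88 − 15.03) = 1/19.85 = 0.05038 hr

Final: 0.05038 hr


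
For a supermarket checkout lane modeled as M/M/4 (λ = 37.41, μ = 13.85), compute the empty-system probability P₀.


a = λ/μ = 37.41/13.85 = 2.7011; ρ = a/c = 0.6753
Σ_{k=0}^{3} a^k/k! (terms k=0..3) = 1.00000 + 2.70108 + 3.64792 + 3.28445 = 10.63346
Tail: a^4/(4!(1−ρ)) = 53.22942/(24·0.3247) = 6.82997
P₀ = 1/(10.63346 + 6.82997) = 1/17.46343 = 0.057263

Final: 0.057263


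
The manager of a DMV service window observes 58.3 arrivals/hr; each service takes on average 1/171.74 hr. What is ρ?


ρ = λ/μ = 58.3/171.74 = 0.3395

Final: 0.3395


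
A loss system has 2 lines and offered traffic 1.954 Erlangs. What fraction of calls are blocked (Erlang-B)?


B(c,a) = (a^c/c!) / Σ_{k=0}^{c} a^k/k!
a^2/2! = 1.909058
Σ terms (k=0..2): 1.00000 + 1.95400 + 1.90906 = 4.863058
B = 1.909058/4.863058 = 0.392563

Final: 0.392563


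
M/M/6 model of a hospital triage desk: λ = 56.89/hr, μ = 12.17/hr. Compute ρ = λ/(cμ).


ρ = λ/(cμ) = 56.89/(6·12.17) = 56.89/73.02 = 0.7791

Final: 0.7791


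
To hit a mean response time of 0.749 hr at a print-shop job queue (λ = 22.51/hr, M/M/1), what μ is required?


W = 1/(μ−λ) ⇒ μ − λ = 1/W = 1/0.749 = 1.3351
μ = λ + 1/W = 22.51 + 1.3351 = 23.8451 per hr

Final: 23.8451 /hr


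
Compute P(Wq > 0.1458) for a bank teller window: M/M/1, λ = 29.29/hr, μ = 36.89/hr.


ρ = 29.29/36.89 = 0.7940
P(Wq > t) = ρ·e^{−(μ−λ)t} = 0.7940·e^{−1.1081}
= 0.7940·0.330192 = 0.262167

Final: 0.262167


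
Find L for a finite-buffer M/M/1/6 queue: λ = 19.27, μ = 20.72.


ρ = 19.27/20.72 = 0.9300
L = ρ[1 − (K+1)ρ^K + Kρ^(K+1)] / [(1−ρ)(1−ρ^(K+1))]
Numerator: 0.9300·(1 − 7·0.647071 + 6·0.601788) = 0.075550
Denominator: (0.06998)·(0.398212) = 0.027867
L = 0.075550/0.027867 = 2.7111

Final: 2.7111


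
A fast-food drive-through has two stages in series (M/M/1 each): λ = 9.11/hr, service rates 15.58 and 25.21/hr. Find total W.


Each node sees arrival rate λ = 9.11/hr (tandem ⇒ throughput preserved).
W₁ = 1/(μ₁−λ) = 1/(15.58−9.11) = 0.15456 hr
W₂ = 1/(μ₂−λ) = 1/(25.21−9.11) = 0.06211 hr
W_total = W₁ + W₂ = 0.15456 + 0.06211 = 0.21667 hr

Final: 0.21667 hr


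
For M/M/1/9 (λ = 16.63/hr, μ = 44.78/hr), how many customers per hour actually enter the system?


ρ = 0.3714; P_K = (1−ρ)ρ^9/(1−ρ^10) = 0.00008447
λ_eff = λ(1 − P_K) = 16.63·(1 − 0.00008447) = 16.63·0.999916 = 16.6286 /hr

Final: 16.6286 /hr


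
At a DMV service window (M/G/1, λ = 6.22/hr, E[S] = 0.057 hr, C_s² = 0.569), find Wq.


ρ = λ·E[S] = 6.22·0.057 = 0.3545
E[S²] = E[S]²(1+C_s²) = 0.057²·(1+0.569) = 0.005098
Wq = λ·E[S²]/(2(1−ρ)) = 6.22·0.005098/(2·0.6455) = 0.02456 hr

Final: 0.02456 hr


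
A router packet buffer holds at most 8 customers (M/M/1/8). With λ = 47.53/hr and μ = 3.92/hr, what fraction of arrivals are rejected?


ρ = λ/μ = 47.53/3.92 = 12.1250
P_K = (1−ρ)ρ^K/(1−ρ^(K+1)) = (-11.1250·467147445.343552)/(1 − 5664162774.790565)
= -5197015329.447013/-5664162773.790565 = 0.917526

Final: 0.917526


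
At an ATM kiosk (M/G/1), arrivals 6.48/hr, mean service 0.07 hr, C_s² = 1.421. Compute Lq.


ρ = λ·E[S] = 6.48·0.07 = 0.4536
Lq = ρ²(1+C_s²)/(2(1−ρ)) = 0.2058·(1+1.421)/(2·0.5464)
= 0.2058·2.4210/1.0928 = 0.45583

Final: 0.45583


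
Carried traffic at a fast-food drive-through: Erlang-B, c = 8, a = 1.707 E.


B(8,1.707) = 0.0003244 (Erlang-B)
Carried load = a(1 − B) = 1.707·(1 − 0.0003244) = 1.707·0.999676 = 1.7064 E

Final: 1.7064 Erlangs


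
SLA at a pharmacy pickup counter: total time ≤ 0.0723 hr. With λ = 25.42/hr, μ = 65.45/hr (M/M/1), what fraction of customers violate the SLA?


W ~ Exponential(μ−λ) for M/M/1.
μ − λ = 65.45 − 25.42 = 40.0300
P(W > t) = e^{−(μ−λ)t} = e^{−2.8942} = 0.055345

Final: 0.055345


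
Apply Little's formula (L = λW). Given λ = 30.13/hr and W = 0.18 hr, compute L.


L = λW = 30.13·0.18 = 5.4234

Final: 5.4234


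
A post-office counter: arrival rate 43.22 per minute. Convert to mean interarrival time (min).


Mean interarrival time = 1/λ = 1/43.22 minute = 0.02314 minute
In minutes: 0.02314 × 1 = 0.02314 min

Final: 0.02314 min


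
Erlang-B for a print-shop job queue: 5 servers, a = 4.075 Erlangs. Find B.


B(c,a) = (a^c/c!) / Σ_{k=0}^{c} a^k/k!
a^5/5! = 9.363901
Σ terms (k=0..5): 1.00000 + 4.07500 + 8.30281 + 11.27799 + 11.48945 + 9.36390 = 45.509150
B = 9.363901/45.509150 = 0.205759

Final: 0.205759


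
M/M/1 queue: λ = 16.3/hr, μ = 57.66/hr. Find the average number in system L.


ρ = λ/μ = 16.3/57.66 = 0.2827
L = ρ/(1−ρ) = 0.2827/(1 − 0.2827) = 0.2827/0.7173 = 0.3941

Final: 0.3941


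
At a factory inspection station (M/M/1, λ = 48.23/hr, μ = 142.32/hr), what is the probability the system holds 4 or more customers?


ρ = 48.23/142.32 = 0.3389
P(N ≥ n) = ρ^n = 0.3389^4 = 0.013189

Final: 0.013189


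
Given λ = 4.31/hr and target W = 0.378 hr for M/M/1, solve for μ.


W = 1/(μ−λ) ⇒ μ − λ = 1/W = 1/0.378 = 2.6455
μ = λ + 1/W = 4.31 + 2.6455 = 6.9555 per hr

Final: 6.9555 /hr


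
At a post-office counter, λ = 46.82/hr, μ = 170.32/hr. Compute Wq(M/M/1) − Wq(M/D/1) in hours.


ρ = 46.82/170.32 = 0.2749
Wq(M/M/1) = ρ/(μ−λ) = 0.2749/123.50 = 0.002226 hr
Wq(M/D/1) = ρ/(2(μ−λ)) = 0.001113 hr
Savings = 0.002226 − 0.001113 = 0.001113 hr

Final: 0.001113 hr


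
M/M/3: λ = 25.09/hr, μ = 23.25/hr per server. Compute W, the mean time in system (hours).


a = 1.0791; ρ = 0.3597; P₀ = 0.334613
Lq = P₀·a^c·ρ/(c!(1−ρ)²) = 0.06149
Wq = Lq/λ = 0.06149/25.09 = 0.002451 hr
W = Wq + 1/μ = 0.002451 + 0.04301 = 0.04546 hr

Final: 0.04546 hr


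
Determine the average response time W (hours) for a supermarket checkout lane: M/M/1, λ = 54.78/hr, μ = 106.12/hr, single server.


W = 1/(μ−λ) = 1/(106.12 − 54.78) = 1/51.34 = 0.01948 hr

Final: 0.01948 hr


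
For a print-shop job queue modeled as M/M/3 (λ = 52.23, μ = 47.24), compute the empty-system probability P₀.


a = λ/μ = 52.23/47.24 = 1.1056; ρ = a/c = 0.3685
Σ_{k=0}^{2} a^k/k! (terms k=0..2) = 1.00000 + 1.10563 + 0.61121 = 2.71684
Tail: a^3/(3!(1−ρ)) = 1.35154/(6·0.6315) = 0.35673
P₀ = 1/(2.71684 + 0.35673) = 1/3.07357 = 0.325355

Final: 0.325355


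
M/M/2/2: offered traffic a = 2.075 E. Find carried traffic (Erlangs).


B(2,2.075) = 0.411800 (Erlang-B)
Carried load = a(1 − B) = 2.075·(1 − 0.411800) = 2.075·0.588200 = 1.2205 E

Final: 1.2205 Erlangs


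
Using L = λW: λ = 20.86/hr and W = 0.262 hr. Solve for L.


L = λW = 20.86·0.262 = 5.4653

Final: 5.4653


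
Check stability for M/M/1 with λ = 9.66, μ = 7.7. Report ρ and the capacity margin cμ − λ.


Total capacity cμ = 1·7.7 = 7.70/hr
ρ = λ/(cμ) = 9.66/7.70 = 1.2545
Stable ⇔ ρ < 1: NO
Spare capacity = cμ − λ = 7.70 − 9.66 = -1.96/hr

Final: ρ = 1.2545; unstable; margin = -1.96/hr


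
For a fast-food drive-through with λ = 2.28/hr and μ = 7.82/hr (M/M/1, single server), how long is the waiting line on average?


ρ = 2.28/7.82 = 0.2916
Lq = ρ²/(1−ρ) = 0.08501/0.7084 = 0.1200

Final: 0.1200


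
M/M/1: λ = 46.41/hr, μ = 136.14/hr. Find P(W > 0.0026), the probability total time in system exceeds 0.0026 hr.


W ~ Exponential(μ−λ) for M/M/1.
μ − λ = 136.14 − 46.41 = 89.7300
P(W > t) = e^{−(μ−λ)t} = e^{−0.2333} = 0.791918

Final: 0.791918


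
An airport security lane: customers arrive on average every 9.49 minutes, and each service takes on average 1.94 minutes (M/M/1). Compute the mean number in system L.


λ = 60/9.49 = 6.3224 /hr
μ = 60/1.94 = 30.9278 /hr
ρ = λ/μ = 6.3224/30.9278 = 0.2044
L = ρ/(1−ρ) = 0.2044/0.7956 = 0.2570

Final: 0.2570


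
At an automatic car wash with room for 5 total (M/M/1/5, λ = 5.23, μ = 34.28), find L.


ρ = 5.23/34.28 = 0.1526
L = ρ[1 − (K+1)ρ^K + Kρ^(K+1)] / [(1−ρ)(1−ρ^(K+1))]
Numerator: 0.1526·(1 − 6·0.00008266 + 5·0.00001261) = 0.152501
Denominator: (0.8474)·(0.999987) = 0.847422
L = 0.152501/0.847422 = 0.1800

Final: 0.1800


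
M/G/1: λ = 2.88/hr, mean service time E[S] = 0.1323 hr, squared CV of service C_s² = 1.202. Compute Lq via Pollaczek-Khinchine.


ρ = λ·E[S] = 2.88·0.1323 = 0.3810
Lq = ρ²(1+C_s²)/(2(1−ρ)) = 0.1452·(1+1.202)/(2·0.6190)
= 0.1452·2.2020/1.2380 = 0.25824

Final: 0.25824


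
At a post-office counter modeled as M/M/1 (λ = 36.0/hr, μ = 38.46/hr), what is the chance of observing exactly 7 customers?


ρ = 36.0/38.46 = 0.9360
P_n = (1−ρ)·ρ^n = (1 − 0.9360)·0.9360^7 = 0.06396·0.629582 = 0.040270

Final: 0.040270


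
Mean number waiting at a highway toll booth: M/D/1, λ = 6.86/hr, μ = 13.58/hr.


ρ = 6.86/13.58 = 0.5052
M/D/1: Lq = ρ²/(2(1−ρ)) = 0.2552/(2·0.4948) = 0.25784

Final: 0.25784


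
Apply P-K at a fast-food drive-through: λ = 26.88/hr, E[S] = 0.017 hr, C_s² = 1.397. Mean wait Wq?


ρ = λ·E[S] = 26.88·0.017 = 0.4570
E[S²] = E[S]²(1+C_s²) = 0.017²·(1+1.397) = 0.0006927
Wq = λ·E[S²]/(2(1−ρ)) = 26.88·0.0006927/(2·0.5430) = 0.01714 hr

Final: 0.01714 hr


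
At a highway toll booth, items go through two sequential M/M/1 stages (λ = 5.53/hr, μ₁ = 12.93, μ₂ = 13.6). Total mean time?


Each node sees arrival rate λ = 5.53/hr (tandem ⇒ throughput preserved).
W₁ = 1/(μ₁−λ) = 1/(12.93−5.53) = 0.13514 hr
W₂ = 1/(μ₂−λ) = 1/(13.6−5.53) = 0.12392 hr
W_total = W₁ + W₂ = 0.13514 + 0.12392 = 0.25905 hr

Final: 0.25905 hr


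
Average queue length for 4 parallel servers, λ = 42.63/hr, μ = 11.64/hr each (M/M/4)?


a = λ/μ = 3.6624; ρ = a/4 = 0.9156
P₀ = 0.009228
Lq = P₀·a^c·ρ / (c!·(1−ρ)²) = 0.009228·179.90756·0.9156/(24·0.007125)
= 8.88978

Final: 8.88978


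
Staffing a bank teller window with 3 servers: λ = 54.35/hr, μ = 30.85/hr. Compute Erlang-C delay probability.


a = λ/μ = 1.7618; ρ = a/3 = 0.5873
P₀ = 0.153336 (from M/M/c formula)
C(c,a) = [a^c/(c!(1−ρ))]·P₀ = [5.46806/(6·0.4127)]·0.153336
= 2.20798·0.153336 = 0.338563

Final: 0.338563


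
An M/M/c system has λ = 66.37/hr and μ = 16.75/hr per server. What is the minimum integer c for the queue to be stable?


Stability requires cμ > λ ⇔ c > λ/μ.
λ/μ = 66.37/16.75 = 3.9624
Minimum integer c = ⌊3.9624⌋ + 1 = 4
Check: 4·16.75 = 67.00 > 66.37, while 3·16.75 = 50.25 ≤ 66.37

Final: 4 servers


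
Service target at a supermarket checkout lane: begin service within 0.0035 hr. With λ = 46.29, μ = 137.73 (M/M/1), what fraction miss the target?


ρ = 46.29/137.73 = 0.3361
P(Wq > t) = ρ·e^{−(μ−λ)t} = 0.3361·e^{−0.3200}
= 0.3361·0.726120 = 0.244043

Final: 0.244043


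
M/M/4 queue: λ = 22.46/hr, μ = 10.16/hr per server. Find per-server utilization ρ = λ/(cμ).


ρ = λ/(cμ) = 22.46/(4·10.16) = 22.46/40.64 = 0.5527

Final: 0.5527


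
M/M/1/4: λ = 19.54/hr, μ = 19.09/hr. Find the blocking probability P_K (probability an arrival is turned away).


ρ = λ/μ = 19.54/19.09 = 1.0236
P_K = (1−ρ)ρ^K/(1−ρ^(K+1)) = (-0.02357·1.097677)/(1 − 1.123552)
= -0.025875/-0.123552 = 0.209426

Final: 0.209426


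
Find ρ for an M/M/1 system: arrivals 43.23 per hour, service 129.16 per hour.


ρ = λ/μ = 43.23/129.16 = 0.3347

Final: 0.3347


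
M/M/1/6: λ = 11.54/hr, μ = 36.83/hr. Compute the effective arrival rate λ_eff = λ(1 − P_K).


ρ = 0.3133; P_K = (1−ρ)ρ^6/(1−ρ^7) = 0.0006500
λ_eff = λ(1 − P_K) = 11.54·(1 − 0.0006500) = 11.54·0.999350 = 11.5325 /hr

Final: 11.5325 /hr


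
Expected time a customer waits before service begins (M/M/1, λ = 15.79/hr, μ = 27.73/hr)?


ρ = 15.79/27.73 = 0.5694
Wq = ρ/(μ−λ) = 0.5694/(27.73 − 15.79) = 0.5694/11.94 = 0.04769 hr

Final: 0.04769 hr


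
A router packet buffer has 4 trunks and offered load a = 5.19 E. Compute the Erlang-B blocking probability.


B(c,a) = (a^c/c!) / Σ_{k=0}^{c} a^k/k!
a^4/4! = 30.231395
Σ terms (k=0..4): 1.00000 + 5.19000 + 13.46805 + 23.29973 + 30.23140 = 73.189172
B = 30.231395/73.189172 = 0.413058

Final: 0.413058


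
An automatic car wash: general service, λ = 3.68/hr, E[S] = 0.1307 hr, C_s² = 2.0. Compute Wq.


ρ = λ·E[S] = 3.68·0.1307 = 0.4810
E[S²] = E[S]²(1+C_s²) = 0.1307²·(1+2.0) = 0.051247
Wq = λ·E[S²]/(2(1−ρ)) = 3.68·0.051247/(2·0.5190) = 0.18168 hr

Final: 0.18168 hr


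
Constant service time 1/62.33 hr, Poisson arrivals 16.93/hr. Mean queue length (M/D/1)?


ρ = 16.93/62.33 = 0.2716
M/D/1: Lq = ρ²/(2(1−ρ)) = 0.07378/(2·0.7284) = 0.05064

Final: 0.05064
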